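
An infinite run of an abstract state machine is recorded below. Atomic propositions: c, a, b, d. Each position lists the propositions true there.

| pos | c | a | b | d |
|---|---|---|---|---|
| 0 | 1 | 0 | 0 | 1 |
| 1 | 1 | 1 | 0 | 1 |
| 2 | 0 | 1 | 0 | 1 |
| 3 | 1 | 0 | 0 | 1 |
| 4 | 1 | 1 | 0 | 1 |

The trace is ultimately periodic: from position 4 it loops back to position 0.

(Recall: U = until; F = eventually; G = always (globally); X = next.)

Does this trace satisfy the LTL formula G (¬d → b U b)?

Holds

¬d → b U b holds at every position 0..4, and those are all positions ever visited, so G (¬d → b U b) holds.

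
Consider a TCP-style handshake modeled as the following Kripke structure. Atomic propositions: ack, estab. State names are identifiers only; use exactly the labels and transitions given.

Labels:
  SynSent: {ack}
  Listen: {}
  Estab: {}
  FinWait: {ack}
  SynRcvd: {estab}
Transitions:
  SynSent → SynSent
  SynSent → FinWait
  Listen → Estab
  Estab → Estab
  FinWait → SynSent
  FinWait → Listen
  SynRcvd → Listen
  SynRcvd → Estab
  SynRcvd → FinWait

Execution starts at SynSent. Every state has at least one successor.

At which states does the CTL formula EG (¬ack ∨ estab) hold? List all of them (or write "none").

{Listen, Estab, SynRcvd}

States satisfying ¬ack ∨ estab: {Listen, Estab, SynRcvd}.
States satisfying EG (¬ack ∨ estab): {Listen, Estab, SynRcvd}.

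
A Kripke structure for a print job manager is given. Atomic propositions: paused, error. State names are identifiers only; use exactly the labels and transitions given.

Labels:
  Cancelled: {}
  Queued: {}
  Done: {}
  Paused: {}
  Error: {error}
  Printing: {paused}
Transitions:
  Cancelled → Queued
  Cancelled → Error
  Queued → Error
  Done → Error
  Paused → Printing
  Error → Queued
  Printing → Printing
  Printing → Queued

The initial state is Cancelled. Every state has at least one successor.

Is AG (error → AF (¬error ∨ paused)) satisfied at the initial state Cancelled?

Satisfied

States satisfying error → AF (¬error ∨ paused): {Cancelled, Queued, Done, Paused, Error, Printing}.
States satisfying AG (error → AF (¬error ∨ paused)): {Cancelled, Queued, Done, Paused, Error, Printing}.
Every state reachable from Cancelled satisfies error → AF (¬error ∨ paused).
Cancelled ∈ Sat(AG (error → AF (¬error ∨ paused))).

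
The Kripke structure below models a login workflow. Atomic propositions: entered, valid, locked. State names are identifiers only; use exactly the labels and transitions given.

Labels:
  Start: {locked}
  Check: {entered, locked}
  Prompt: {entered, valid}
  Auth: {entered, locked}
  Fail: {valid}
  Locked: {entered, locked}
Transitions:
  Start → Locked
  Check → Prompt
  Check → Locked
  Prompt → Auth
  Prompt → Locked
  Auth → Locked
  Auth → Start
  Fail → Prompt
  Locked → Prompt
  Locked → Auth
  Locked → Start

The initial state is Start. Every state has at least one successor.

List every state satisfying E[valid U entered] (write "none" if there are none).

States satisfying valid: {Prompt, Fail}.
States satisfying entered: {Check, Prompt, Auth, Locked}.
States satisfying E[valid U entered]: {Check, Prompt, Auth, Fail, Locked}.

{Check, Prompt, Auth, Fail, Locked}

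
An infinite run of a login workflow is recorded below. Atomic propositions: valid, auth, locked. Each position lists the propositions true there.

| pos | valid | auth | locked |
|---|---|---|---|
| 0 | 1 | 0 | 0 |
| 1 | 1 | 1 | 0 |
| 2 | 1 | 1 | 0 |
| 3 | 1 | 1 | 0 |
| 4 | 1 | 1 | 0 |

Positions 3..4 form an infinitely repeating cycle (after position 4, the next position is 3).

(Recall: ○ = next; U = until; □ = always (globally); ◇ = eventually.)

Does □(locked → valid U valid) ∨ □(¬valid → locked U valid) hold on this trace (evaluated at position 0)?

Satisfied

locked → valid U valid holds at every position 0..4, and those are all positions ever visited, so □(locked → valid U valid) holds.
¬valid → locked U valid holds at every position 0..4, and those are all positions ever visited, so □(¬valid → locked U valid) holds.
At position 0: □(locked → valid U valid) is true; □(¬valid → locked U valid) is true; so □(locked → valid U valid) ∨ □(¬valid → locked U valid) is true.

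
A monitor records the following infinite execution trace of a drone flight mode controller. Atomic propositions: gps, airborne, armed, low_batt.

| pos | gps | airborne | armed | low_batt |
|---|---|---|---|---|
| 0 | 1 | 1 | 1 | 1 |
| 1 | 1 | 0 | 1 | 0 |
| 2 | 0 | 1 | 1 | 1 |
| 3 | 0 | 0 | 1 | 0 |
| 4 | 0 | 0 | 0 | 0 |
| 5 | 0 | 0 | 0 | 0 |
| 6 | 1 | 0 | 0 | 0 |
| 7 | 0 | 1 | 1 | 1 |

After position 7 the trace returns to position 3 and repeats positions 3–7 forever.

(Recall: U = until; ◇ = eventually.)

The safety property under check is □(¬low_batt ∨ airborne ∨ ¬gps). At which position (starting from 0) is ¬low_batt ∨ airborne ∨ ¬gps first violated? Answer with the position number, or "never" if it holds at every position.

never

¬low_batt ∨ airborne ∨ ¬gps holds at every position 0..7, and those are all the positions the trace ever visits, so the invariant □(¬low_batt ∨ airborne ∨ ¬gps) is never violated.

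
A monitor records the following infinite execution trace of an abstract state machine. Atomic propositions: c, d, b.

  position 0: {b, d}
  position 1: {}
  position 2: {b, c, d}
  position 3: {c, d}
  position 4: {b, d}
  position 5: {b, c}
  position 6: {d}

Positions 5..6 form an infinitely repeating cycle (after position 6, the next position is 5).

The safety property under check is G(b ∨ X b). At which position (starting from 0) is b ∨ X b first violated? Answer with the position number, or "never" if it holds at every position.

b ∨ X b holds at every position 0..6, and those are all the positions the trace ever visits, so the invariant G(b ∨ X b) is never violated.

never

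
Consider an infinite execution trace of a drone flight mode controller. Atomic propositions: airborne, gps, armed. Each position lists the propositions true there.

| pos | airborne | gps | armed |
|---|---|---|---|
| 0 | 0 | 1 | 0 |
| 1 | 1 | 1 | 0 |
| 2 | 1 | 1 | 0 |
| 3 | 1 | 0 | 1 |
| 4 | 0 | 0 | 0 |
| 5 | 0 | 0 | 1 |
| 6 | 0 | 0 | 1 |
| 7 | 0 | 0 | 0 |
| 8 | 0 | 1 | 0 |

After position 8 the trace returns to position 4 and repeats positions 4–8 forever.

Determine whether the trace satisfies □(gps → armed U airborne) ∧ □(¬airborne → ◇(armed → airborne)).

Does not hold

gps → armed U airborne must hold at every position from 0 onward. It fails at position 0, so □(gps → armed U airborne) is false.
Positions where gps holds: 0, 1, 2, 8.
Check armed U airborne at each: 0→fails, 1→ok, 2→ok, 8→fails.
¬airborne → ◇(armed → airborne) holds at every position 0..8, and those are all positions ever visited, so □(¬airborne → ◇(armed → airborne)) holds.
Positions where ¬airborne holds: 0, 4, 5, 6, 7, 8.
Check ◇(armed → airborne) at each: 0→ok, 4→ok, 5→ok, 6→ok, 7→ok, 8→ok.
At position 0: □(gps → armed U airborne) is false; □(¬airborne → ◇(armed → airborne)) is true; so □(gps → armed U airborne) ∧ □(¬airborne → ◇(armed → airborne)) is false.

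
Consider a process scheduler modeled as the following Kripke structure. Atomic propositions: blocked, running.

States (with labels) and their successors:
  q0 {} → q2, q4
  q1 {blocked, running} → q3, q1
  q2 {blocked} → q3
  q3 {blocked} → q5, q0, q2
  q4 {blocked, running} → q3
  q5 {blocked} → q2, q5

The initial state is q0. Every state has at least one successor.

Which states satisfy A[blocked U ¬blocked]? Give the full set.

States satisfying blocked: {q1, q2, q3, q4, q5}.
States satisfying ¬blocked: {q0}.
States satisfying A[blocked U ¬blocked]: {q0}.

{q0}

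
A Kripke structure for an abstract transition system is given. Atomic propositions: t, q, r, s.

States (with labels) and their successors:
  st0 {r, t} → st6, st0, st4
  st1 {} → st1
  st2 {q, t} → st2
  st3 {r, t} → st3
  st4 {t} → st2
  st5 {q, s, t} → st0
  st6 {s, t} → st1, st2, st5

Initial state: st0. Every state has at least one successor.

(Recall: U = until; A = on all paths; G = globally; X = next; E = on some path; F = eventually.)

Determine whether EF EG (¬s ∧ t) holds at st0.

Yes

States satisfying EG (¬s ∧ t): {st0, st2, st3, st4}.
States satisfying EF EG (¬s ∧ t): {st0, st2, st3, st4, st5, st6}.
Some path from st0 reaches a state where EG (¬s ∧ t) holds.
st0 ∈ Sat(EF EG (¬s ∧ t)).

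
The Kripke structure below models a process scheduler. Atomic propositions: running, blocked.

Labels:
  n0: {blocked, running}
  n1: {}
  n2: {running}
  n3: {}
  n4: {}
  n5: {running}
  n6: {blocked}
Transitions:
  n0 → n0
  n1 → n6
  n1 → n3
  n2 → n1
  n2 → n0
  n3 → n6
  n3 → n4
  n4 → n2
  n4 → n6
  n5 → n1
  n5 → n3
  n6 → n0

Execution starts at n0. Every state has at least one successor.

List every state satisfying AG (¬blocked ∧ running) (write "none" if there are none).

States satisfying ¬blocked ∧ running: {n2, n5}.
States satisfying AG (¬blocked ∧ running): ∅.

none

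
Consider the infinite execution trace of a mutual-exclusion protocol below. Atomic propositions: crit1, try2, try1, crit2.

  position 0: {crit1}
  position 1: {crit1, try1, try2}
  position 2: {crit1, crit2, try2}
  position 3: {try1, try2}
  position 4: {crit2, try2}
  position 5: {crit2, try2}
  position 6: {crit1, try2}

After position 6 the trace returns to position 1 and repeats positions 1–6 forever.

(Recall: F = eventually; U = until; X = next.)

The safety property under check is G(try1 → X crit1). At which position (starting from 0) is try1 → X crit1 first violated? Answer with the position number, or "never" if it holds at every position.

Check try1 → X crit1 at each position in order: 0 ✓, 1 ✓, 2 ✓.
At position 3 the labels are {try1, try2} and the next position 4 has {crit2, try2}, so try1 → X crit1 is false there. This is the first violation.

3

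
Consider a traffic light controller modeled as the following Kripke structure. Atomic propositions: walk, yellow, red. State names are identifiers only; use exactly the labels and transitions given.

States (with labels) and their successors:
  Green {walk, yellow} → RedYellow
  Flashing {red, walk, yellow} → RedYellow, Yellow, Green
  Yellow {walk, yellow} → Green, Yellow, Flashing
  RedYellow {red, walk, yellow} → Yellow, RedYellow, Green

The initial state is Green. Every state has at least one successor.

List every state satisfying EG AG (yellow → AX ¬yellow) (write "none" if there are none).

none

States satisfying AG (yellow → AX ¬yellow): ∅.
States satisfying EG AG (yellow → AX ¬yellow): ∅.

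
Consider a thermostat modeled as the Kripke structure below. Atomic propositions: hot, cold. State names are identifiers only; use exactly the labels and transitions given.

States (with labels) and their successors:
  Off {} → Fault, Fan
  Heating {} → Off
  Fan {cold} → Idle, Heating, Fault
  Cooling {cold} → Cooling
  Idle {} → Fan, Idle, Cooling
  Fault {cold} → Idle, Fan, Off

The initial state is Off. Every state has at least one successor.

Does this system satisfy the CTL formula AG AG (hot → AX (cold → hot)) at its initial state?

States satisfying AG (hot → AX (cold → hot)): {Off, Heating, Fan, Cooling, Idle, Fault}.
States satisfying AG AG (hot → AX (cold → hot)): {Off, Heating, Fan, Cooling, Idle, Fault}.
Every state reachable from Off satisfies AG (hot → AX (cold → hot)).
Off ∈ Sat(AG AG (hot → AX (cold → hot))).

Holds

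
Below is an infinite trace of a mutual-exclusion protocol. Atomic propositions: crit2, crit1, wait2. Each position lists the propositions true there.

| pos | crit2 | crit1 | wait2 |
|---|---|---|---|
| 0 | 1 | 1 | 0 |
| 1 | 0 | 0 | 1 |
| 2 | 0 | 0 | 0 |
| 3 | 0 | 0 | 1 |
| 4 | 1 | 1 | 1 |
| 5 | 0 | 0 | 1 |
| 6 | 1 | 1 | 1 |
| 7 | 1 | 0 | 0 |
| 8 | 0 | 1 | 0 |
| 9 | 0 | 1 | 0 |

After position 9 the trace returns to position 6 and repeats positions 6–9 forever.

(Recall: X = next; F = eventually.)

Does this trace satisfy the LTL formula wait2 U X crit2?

No

Walking from position 0: at position 0, X crit2 has not yet held and wait2 fails, so wait2 U X crit2 is false.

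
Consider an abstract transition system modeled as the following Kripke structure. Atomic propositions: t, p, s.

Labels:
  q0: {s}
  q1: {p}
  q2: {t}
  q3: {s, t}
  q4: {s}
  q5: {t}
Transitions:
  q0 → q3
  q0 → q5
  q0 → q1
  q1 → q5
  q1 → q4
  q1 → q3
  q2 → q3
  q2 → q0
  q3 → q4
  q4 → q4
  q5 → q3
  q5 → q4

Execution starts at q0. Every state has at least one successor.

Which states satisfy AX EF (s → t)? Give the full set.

{q0, q2}

States satisfying EF (s → t): {q0, q1, q2, q3, q5}.
States satisfying AX EF (s → t): {q0, q2}.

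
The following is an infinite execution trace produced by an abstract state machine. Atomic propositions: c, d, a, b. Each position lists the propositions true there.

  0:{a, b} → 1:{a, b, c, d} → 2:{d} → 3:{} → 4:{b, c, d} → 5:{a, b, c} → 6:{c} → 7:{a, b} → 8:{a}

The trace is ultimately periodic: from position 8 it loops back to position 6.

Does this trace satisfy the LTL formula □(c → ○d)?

No

c → ○d must hold at every position from 0 onward. It fails at position 4, so □(c → ○d) is false.
Positions where c holds: 1, 4, 5, 6.
Check ○d at each: 1→ok, 4→fails, 5→fails, 6→fails.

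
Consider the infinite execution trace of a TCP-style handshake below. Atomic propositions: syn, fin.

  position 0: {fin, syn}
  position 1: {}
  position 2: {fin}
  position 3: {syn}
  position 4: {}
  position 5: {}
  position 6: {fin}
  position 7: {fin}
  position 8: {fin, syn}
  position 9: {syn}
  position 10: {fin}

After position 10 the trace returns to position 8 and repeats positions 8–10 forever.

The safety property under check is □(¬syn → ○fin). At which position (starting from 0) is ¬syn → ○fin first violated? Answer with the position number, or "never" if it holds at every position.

Check ¬syn → ○fin at each position in order: 0 ✓, 1 ✓.
At position 2 the labels are {fin} and the next position 3 has {syn}, so ¬syn → ○fin is false there. This is the first violation.

2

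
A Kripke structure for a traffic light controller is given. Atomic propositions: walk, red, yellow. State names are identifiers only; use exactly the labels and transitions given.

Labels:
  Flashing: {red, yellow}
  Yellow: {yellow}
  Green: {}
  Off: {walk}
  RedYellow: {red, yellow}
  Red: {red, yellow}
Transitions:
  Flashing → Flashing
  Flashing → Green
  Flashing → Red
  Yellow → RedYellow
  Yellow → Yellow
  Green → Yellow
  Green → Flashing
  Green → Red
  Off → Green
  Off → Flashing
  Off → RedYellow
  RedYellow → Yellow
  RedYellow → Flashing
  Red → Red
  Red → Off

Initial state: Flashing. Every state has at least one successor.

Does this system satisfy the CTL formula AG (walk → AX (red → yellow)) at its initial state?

States satisfying walk → AX (red → yellow): {Flashing, Yellow, Green, Off, RedYellow, Red}.
States satisfying AG (walk → AX (red → yellow)): {Flashing, Yellow, Green, Off, RedYellow, Red}.
Every state reachable from Flashing satisfies walk → AX (red → yellow).
Flashing ∈ Sat(AG (walk → AX (red → yellow))).

Satisfied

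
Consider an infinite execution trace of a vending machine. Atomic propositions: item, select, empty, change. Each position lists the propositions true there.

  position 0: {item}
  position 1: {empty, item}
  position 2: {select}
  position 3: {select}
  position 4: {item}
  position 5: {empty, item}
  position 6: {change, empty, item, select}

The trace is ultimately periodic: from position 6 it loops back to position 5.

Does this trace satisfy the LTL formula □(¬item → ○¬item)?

¬item → ○¬item must hold at every position from 0 onward. It fails at position 3, so □(¬item → ○¬item) is false.
Positions where ¬item holds: 2, 3.
Check ○¬item at each: 2→ok, 3→fails.

Does not hold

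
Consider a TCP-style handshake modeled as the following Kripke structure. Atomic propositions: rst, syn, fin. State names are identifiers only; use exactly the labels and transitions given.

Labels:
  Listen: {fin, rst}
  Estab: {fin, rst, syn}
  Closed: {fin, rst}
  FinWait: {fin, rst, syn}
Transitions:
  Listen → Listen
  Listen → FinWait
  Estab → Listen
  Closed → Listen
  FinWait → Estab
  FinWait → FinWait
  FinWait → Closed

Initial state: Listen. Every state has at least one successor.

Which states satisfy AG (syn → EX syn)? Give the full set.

States satisfying syn → EX syn: {Listen, Closed, FinWait}.
States satisfying AG (syn → EX syn): ∅.

none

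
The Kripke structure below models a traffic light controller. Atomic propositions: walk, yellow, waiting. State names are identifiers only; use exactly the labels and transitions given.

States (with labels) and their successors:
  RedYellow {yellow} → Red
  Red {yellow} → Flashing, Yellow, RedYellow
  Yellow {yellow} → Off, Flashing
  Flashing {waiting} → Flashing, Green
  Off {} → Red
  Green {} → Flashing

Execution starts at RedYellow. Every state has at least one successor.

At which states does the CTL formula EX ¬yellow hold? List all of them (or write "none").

States satisfying ¬yellow: {Flashing, Off, Green}.
States satisfying EX ¬yellow: {Red, Yellow, Flashing, Green}.

{Red, Yellow, Flashing, Green}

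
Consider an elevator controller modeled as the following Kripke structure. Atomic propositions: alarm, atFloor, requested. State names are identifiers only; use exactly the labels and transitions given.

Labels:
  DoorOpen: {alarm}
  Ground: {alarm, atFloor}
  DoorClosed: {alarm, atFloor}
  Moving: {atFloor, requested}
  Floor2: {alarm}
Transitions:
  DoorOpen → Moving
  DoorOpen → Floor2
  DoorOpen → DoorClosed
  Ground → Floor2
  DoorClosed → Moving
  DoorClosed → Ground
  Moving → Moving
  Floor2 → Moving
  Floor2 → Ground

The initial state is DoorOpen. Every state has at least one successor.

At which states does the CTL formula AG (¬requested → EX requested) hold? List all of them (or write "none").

States satisfying ¬requested → EX requested: {DoorOpen, DoorClosed, Moving, Floor2}.
States satisfying AG (¬requested → EX requested): {Moving}.

{Moving}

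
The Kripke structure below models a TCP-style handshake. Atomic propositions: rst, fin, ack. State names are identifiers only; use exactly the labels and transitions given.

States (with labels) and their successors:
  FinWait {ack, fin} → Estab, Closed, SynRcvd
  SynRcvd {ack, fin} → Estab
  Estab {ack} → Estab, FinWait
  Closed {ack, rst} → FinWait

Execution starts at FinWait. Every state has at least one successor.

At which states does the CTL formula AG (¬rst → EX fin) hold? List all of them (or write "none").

none

States satisfying ¬rst → EX fin: {FinWait, Estab, Closed}.
States satisfying AG (¬rst → EX fin): ∅.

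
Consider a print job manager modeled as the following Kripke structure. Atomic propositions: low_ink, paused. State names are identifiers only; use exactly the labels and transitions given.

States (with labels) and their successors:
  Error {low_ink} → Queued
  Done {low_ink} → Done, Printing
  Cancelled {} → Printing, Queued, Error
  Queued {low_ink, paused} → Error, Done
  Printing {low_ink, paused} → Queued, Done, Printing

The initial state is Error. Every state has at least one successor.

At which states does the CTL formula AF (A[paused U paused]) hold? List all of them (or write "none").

States satisfying A[paused U paused]: {Queued, Printing}.
States satisfying AF (A[paused U paused]): {Error, Cancelled, Queued, Printing}.

{Error, Cancelled, Queued, Printing}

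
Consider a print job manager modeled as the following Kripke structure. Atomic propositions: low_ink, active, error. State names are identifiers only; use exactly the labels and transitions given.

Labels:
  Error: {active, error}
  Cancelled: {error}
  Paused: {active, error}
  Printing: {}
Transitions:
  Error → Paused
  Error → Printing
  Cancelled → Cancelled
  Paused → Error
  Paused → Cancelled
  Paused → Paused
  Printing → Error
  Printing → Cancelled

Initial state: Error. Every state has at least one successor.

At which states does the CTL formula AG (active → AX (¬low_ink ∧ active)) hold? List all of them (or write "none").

States satisfying active → AX (¬low_ink ∧ active): {Cancelled, Printing}.
States satisfying AG (active → AX (¬low_ink ∧ active)): {Cancelled}.

{Cancelled}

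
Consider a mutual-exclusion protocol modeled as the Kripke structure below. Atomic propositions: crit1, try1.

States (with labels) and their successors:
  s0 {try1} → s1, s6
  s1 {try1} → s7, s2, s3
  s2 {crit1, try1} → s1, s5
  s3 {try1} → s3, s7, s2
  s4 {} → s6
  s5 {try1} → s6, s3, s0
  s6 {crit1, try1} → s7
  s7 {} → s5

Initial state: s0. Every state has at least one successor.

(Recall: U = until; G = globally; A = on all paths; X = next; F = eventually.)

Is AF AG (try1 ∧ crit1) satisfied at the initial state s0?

Violated

States satisfying AG (try1 ∧ crit1): ∅.
States satisfying AF AG (try1 ∧ crit1): ∅.
There is a path from s0 along which AG (try1 ∧ crit1) never holds.
s0 ∉ Sat(AF AG (try1 ∧ crit1)).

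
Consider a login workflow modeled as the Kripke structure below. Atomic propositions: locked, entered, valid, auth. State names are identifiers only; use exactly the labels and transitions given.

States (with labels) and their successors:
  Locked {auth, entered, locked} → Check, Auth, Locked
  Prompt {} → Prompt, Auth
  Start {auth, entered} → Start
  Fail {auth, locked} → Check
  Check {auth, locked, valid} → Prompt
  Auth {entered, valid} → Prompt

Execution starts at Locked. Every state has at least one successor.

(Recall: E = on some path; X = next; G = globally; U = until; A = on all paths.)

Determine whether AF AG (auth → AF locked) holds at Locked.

States satisfying AG (auth → AF locked): {Locked, Prompt, Fail, Check, Auth}.
States satisfying AF AG (auth → AF locked): {Locked, Prompt, Fail, Check, Auth}.
Locked ∈ Sat(AF AG (auth → AF locked)).

Holds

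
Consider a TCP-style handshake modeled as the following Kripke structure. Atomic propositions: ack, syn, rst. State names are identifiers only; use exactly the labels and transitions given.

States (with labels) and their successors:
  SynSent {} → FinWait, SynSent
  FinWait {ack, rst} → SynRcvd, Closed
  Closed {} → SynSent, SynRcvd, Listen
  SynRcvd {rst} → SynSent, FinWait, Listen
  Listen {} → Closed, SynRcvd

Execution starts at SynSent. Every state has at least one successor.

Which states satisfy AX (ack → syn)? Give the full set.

{FinWait, Closed, Listen}

States satisfying ack → syn: {SynSent, Closed, SynRcvd, Listen}.
States satisfying AX (ack → syn): {FinWait, Closed, Listen}.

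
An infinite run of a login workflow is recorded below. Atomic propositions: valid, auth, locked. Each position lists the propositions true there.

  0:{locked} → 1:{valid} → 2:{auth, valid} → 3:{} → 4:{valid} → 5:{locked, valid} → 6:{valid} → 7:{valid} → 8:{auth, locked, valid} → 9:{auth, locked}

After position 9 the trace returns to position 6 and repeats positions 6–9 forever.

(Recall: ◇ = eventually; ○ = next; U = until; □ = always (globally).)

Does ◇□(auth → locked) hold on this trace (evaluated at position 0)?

□(auth → locked) holds at position 3, which is reachable from 0, so ◇□(auth → locked) holds.

Yes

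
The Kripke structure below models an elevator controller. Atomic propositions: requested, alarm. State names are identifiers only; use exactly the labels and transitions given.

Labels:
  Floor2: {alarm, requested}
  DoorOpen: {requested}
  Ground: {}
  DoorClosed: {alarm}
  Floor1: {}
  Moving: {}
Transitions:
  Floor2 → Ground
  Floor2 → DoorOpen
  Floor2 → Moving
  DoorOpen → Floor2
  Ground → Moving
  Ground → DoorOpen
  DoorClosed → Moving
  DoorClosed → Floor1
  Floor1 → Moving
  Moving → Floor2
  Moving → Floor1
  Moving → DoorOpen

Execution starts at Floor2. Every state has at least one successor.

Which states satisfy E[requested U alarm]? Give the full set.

States satisfying requested: {Floor2, DoorOpen}.
States satisfying alarm: {Floor2, DoorClosed}.
States satisfying E[requested U alarm]: {Floor2, DoorOpen, DoorClosed}.

{Floor2, DoorOpen, DoorClosed}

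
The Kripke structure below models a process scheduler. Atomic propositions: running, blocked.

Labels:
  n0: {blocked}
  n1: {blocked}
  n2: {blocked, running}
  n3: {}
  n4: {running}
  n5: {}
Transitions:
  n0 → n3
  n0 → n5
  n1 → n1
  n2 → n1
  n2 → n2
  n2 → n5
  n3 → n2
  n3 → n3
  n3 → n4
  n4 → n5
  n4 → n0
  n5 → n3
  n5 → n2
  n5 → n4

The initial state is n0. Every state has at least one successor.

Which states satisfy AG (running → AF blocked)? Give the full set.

{n1}

States satisfying running → AF blocked: {n0, n1, n2, n3, n5}.
States satisfying AG (running → AF blocked): {n1}.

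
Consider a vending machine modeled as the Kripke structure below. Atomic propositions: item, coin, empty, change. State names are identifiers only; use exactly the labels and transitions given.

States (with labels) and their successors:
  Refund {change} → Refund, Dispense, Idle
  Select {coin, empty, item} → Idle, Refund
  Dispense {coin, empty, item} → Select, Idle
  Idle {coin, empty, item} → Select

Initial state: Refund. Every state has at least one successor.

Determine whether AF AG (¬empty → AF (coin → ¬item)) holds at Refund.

Yes

States satisfying AG (¬empty → AF (coin → ¬item)): {Refund, Select, Dispense, Idle}.
States satisfying AF AG (¬empty → AF (coin → ¬item)): {Refund, Select, Dispense, Idle}.
Refund ∈ Sat(AF AG (¬empty → AF (coin → ¬item))).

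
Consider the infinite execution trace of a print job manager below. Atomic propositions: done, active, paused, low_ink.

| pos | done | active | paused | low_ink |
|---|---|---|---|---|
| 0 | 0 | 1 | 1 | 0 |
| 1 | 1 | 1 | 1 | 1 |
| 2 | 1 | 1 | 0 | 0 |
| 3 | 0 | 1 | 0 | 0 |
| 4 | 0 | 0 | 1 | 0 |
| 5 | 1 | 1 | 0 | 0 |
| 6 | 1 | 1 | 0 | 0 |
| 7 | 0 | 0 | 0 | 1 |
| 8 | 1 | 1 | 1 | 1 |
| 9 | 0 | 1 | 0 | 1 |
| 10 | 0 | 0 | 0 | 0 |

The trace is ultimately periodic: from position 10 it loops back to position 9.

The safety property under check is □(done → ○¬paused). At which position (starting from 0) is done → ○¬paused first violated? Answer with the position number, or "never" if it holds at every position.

never

done → ○¬paused holds at every position 0..10, and those are all the positions the trace ever visits, so the invariant □(done → ○¬paused) is never violated.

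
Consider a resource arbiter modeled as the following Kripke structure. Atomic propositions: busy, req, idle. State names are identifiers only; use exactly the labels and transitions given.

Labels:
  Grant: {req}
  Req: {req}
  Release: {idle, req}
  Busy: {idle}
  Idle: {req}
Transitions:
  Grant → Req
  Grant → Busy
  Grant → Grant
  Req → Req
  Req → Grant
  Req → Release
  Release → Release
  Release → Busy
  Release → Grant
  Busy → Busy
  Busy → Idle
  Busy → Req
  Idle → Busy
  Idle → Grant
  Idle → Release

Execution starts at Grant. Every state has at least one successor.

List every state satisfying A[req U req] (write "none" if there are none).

States satisfying req: {Grant, Req, Release, Idle}.
States satisfying A[req U req]: {Grant, Req, Release, Idle}.

{Grant, Req, Release, Idle}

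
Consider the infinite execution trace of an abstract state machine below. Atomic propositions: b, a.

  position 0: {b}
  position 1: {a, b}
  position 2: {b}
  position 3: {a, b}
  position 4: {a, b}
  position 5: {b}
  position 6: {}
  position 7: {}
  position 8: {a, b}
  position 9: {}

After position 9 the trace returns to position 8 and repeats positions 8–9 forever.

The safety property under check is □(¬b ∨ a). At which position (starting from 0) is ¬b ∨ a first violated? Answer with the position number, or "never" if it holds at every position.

0

At position 0 the labels are {b}, so ¬b ∨ a is false there. This is the first violation.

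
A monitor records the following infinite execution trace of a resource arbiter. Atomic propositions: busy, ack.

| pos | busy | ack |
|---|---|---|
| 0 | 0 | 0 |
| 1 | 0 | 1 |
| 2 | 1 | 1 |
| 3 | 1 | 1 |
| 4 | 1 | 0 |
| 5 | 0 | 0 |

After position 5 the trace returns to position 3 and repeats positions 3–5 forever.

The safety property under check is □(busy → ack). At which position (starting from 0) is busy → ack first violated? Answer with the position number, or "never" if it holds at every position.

4

Check busy → ack at each position in order: 0 ✓, 1 ✓, 2 ✓, 3 ✓.
At position 4 the labels are {busy}, so busy → ack is false there. This is the first violation.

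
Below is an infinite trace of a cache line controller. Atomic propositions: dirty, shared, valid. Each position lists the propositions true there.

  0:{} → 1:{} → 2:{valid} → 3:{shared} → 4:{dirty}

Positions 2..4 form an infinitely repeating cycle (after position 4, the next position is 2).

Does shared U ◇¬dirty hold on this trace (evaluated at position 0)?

Walking from position 0: ◇¬dirty first holds at position 0, and shared holds at every earlier position along the way, so shared U ◇¬dirty holds.

Satisfied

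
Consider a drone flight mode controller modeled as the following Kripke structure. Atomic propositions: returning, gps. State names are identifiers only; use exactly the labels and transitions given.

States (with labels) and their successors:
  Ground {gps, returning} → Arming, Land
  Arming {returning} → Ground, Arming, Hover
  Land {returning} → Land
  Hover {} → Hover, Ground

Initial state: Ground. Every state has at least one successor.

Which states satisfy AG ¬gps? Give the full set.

States satisfying ¬gps: {Arming, Land, Hover}.
States satisfying AG ¬gps: {Land}.

{Land}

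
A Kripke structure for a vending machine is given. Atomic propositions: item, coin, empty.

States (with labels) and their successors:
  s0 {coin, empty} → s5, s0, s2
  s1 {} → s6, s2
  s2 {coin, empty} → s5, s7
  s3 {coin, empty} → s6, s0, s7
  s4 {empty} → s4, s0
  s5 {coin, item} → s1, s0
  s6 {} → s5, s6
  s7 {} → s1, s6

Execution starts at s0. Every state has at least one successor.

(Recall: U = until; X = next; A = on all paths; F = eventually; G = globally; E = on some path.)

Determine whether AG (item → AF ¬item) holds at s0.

Yes

States satisfying item → AF ¬item: {s0, s1, s2, s3, s4, s5, s6, s7}.
States satisfying AG (item → AF ¬item): {s0, s1, s2, s3, s4, s5, s6, s7}.
Every state reachable from s0 satisfies item → AF ¬item.
s0 ∈ Sat(AG (item → AF ¬item)).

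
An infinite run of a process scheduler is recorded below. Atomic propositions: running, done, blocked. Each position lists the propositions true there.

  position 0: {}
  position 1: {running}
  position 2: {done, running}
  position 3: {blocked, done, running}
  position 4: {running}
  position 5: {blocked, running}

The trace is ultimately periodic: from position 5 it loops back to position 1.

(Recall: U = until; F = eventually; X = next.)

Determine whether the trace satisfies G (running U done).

running U done must hold at every position from 0 onward. It fails at position 0, so G (running U done) is false.

No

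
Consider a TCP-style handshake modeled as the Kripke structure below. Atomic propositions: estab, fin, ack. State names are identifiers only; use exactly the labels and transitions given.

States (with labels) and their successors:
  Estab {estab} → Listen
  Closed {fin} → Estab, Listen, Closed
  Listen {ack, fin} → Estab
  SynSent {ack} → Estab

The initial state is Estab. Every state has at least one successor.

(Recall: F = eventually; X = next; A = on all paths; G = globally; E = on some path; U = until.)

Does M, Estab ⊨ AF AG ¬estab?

Does not hold

States satisfying AG ¬estab: ∅.
States satisfying AF AG ¬estab: ∅.
There is a path from Estab along which AG ¬estab never holds.
Estab ∉ Sat(AF AG ¬estab).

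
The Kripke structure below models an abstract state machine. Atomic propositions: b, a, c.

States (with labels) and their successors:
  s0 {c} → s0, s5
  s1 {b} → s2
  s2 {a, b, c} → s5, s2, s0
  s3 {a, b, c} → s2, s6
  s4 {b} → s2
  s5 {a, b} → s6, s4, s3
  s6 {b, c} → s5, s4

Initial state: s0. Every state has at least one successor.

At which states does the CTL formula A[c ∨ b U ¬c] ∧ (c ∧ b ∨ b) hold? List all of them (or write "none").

States satisfying c ∨ b: {s0, s1, s2, s3, s4, s5, s6}.
States satisfying ¬c: {s1, s4, s5}.
States satisfying A[c ∨ b U ¬c]: {s1, s4, s5, s6}.
States satisfying c ∧ b: {s2, s3, s6}.
States satisfying c ∧ b ∨ b: {s1, s2, s3, s4, s5, s6}.
States satisfying A[c ∨ b U ¬c] ∧ (c ∧ b ∨ b): {s1, s4, s5, s6}.

{s1, s4, s5, s6}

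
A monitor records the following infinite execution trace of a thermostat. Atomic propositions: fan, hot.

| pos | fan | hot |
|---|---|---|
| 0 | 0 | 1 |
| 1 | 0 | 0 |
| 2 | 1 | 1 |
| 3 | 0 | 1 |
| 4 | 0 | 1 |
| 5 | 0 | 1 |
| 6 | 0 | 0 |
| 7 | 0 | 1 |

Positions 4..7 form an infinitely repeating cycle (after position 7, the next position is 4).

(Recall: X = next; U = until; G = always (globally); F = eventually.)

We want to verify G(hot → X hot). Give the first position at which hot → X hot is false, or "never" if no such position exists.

At position 0 the labels are {hot} and the next position 1 has {}, so hot → X hot is false there. This is the first violation.

0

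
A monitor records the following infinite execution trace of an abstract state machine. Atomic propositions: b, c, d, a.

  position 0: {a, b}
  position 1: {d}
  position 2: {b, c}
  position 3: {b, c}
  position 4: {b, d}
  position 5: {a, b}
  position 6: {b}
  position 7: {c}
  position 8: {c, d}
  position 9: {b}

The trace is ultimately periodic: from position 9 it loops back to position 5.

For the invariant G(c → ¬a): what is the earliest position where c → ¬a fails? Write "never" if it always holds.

never

c → ¬a holds at every position 0..9, and those are all the positions the trace ever visits, so the invariant G(c → ¬a) is never violated.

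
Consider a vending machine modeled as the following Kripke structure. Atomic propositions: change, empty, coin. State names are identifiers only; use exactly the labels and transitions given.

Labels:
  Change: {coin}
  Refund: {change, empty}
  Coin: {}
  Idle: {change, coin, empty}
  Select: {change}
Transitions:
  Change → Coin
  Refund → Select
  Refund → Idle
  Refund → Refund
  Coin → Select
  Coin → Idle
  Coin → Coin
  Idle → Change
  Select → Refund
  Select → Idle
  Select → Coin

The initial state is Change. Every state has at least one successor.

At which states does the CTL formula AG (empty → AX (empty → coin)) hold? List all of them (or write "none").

none

States satisfying empty → AX (empty → coin): {Change, Coin, Idle, Select}.
States satisfying AG (empty → AX (empty → coin)): ∅.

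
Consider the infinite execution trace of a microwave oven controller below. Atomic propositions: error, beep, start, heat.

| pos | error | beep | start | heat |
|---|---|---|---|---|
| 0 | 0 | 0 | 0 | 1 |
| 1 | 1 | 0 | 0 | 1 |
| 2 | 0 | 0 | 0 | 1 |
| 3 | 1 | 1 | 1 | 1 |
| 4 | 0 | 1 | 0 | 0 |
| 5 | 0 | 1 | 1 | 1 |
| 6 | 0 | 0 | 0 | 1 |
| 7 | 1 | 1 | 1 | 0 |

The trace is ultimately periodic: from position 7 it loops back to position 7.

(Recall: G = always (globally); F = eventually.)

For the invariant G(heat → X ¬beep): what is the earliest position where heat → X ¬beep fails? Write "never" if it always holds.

2

Check heat → X ¬beep at each position in order: 0 ✓, 1 ✓.
At position 2 the labels are {heat} and the next position 3 has {beep, error, heat, start}, so heat → X ¬beep is false there. This is the first violation.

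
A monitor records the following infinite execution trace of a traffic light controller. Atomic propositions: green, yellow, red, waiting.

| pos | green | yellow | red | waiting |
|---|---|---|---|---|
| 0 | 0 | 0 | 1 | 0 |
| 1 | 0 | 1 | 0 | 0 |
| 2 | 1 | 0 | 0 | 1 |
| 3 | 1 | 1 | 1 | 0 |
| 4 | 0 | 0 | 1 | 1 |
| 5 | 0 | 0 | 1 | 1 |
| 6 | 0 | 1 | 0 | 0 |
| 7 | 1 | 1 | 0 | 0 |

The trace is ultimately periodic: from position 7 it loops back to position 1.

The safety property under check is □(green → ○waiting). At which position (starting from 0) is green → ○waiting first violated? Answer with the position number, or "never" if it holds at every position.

Check green → ○waiting at each position in order: 0 ✓, 1 ✓.
At position 2 the labels are {green, waiting} and the next position 3 has {green, red, yellow}, so green → ○waiting is false there. This is the first violation.

2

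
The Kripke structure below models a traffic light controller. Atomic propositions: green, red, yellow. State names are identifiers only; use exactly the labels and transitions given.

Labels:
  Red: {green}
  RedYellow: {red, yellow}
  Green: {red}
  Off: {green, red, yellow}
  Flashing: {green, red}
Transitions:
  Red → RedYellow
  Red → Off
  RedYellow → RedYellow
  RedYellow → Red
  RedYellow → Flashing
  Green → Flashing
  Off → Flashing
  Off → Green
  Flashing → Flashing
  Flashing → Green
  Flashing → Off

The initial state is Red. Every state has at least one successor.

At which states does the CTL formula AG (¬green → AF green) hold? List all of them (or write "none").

States satisfying ¬green → AF green: {Red, Green, Off, Flashing}.
States satisfying AG (¬green → AF green): {Green, Off, Flashing}.

{Green, Off, Flashing}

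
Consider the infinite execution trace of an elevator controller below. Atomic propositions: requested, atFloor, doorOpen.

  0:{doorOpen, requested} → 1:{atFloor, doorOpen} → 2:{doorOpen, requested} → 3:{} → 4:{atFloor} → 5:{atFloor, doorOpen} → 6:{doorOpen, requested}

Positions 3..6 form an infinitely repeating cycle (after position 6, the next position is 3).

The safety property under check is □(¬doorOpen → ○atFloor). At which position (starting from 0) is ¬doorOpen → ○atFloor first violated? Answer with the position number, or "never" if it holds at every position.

¬doorOpen → ○atFloor holds at every position 0..6, and those are all the positions the trace ever visits, so the invariant □(¬doorOpen → ○atFloor) is never violated.

never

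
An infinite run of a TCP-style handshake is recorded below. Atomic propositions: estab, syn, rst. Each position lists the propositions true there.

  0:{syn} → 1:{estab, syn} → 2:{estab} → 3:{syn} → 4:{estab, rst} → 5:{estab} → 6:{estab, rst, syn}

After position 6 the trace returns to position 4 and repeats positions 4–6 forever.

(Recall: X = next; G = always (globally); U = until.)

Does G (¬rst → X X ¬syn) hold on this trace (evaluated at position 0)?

No

¬rst → X X ¬syn must hold at every position from 0 onward. It fails at position 1, so G (¬rst → X X ¬syn) is false.
Positions where ¬rst holds: 0, 1, 2, 3, 5.
Check X X ¬syn at each: 0→ok, 1→fails, 2→ok, 3→ok, 5→ok.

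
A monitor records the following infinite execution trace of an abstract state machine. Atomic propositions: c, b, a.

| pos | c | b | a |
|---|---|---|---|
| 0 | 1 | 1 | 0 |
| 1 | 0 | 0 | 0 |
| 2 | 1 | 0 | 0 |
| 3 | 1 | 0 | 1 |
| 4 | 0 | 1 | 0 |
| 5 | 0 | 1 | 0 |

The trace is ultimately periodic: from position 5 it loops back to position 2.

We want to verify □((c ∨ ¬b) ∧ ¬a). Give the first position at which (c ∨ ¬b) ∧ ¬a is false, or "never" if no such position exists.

3

Check (c ∨ ¬b) ∧ ¬a at each position in order: 0 ✓, 1 ✓, 2 ✓.
At position 3 the labels are {a, c}, so (c ∨ ¬b) ∧ ¬a is false there. This is the first violation.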